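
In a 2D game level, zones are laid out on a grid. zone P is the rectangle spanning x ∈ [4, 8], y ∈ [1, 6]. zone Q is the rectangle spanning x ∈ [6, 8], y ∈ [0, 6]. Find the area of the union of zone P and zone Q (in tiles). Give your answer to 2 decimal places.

22.00

By inclusion–exclusion:
Individual areas: |zone P| = 20, |zone Q| = 12.
|zone P∩zone Q|: x∈[6,8], y∈[1,6] → 2·5 = 10.
|zone P ∪ zone Q| = 32 − 10 = 22.00.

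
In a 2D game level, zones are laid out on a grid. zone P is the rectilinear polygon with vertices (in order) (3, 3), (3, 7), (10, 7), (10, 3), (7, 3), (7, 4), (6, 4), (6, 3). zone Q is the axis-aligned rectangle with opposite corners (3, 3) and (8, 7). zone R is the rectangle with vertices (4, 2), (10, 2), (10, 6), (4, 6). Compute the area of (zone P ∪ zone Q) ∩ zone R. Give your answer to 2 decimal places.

18.00

The region (zone P ∪ zone Q) ∩ zone R is the polygon with vertices (10,3), (8,3), (7,3), (6,3), (4,3), (4,6), (10,6).
By the shoelace formula its area is 18.00.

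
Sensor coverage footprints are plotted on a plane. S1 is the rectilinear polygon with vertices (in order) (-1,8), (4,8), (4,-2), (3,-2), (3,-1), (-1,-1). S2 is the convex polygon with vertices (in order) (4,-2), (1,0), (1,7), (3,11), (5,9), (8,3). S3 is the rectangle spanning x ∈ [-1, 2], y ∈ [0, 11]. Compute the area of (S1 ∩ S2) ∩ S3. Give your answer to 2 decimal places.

The region (S1 ∩ S2) ∩ S3 is the polygon with vertices (1,7), (1.5,8), (2,8), (2,0), (1,0).
By the shoelace formula its area is 7.75.

7.75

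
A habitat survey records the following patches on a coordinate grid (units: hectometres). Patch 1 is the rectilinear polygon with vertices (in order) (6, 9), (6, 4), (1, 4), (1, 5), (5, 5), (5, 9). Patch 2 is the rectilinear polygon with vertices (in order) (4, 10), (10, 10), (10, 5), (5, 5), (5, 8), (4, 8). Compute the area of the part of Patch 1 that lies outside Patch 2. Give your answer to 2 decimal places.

5.00

|Patch 1| = 9, |Patch 1∩Patch 2| = 4.
|Patch 1 ∖ Patch 2| = |Patch 1| − |Patch 1∩Patch 2| = 9 − 4 = 5.00.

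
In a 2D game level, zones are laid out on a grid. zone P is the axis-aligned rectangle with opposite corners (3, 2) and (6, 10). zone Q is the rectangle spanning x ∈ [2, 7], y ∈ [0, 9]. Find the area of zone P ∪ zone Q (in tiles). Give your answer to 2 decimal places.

By inclusion–exclusion:
Individual areas: |zone P| = 24, |zone Q| = 45.
|zone P∩zone Q|: x∈[3,6], y∈[2,9] → 3·7 = 21.
|zone P ∪ zone Q| = 69 − 21 = 48.00.

48.00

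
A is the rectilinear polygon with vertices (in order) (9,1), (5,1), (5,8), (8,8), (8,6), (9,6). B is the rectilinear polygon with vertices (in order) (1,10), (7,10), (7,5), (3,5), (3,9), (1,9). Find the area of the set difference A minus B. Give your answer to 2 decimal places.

|A| = 26, |A∩B| = 6.
|A ∖ B| = |A| − |A∩B| = 26 − 6 = 20.00.

20.00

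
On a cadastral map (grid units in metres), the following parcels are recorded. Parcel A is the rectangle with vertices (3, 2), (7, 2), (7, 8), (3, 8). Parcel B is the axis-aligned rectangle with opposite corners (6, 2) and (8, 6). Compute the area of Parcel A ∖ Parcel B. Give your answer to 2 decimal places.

|Parcel A∩Parcel B|: x∈[6,7], y∈[2,6] → 1·4 = 4.
|Parcel A| = 24.
|Parcel A ∖ Parcel B| = |Parcel A| − |Parcel A∩Parcel B| = 24 − 4 = 20.00.

20.00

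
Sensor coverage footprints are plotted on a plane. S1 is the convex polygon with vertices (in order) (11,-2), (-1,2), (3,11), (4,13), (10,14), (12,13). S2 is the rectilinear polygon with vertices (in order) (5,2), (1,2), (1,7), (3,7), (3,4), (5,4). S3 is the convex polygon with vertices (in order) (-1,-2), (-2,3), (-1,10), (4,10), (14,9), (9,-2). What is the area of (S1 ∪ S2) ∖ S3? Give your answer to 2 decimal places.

|S1 ∪ S2| = 140.5556.
|(S1 ∪ S2) ∩ S3| = 103.0342.
|(S1 ∪ S2) ∖ S3| = 140.5556 − 103.0342 = 37.52.

37.52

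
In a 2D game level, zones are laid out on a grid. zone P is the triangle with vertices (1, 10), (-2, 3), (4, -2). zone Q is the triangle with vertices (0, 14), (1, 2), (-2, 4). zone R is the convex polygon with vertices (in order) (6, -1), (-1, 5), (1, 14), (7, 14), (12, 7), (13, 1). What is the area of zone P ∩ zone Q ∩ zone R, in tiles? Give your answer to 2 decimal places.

4.86

The intersection is the polygon with vertices (0.885,3.385), (-1,5), (-0.846,5.692), (0.442,8.698).
By the shoelace formula its area is 4.86.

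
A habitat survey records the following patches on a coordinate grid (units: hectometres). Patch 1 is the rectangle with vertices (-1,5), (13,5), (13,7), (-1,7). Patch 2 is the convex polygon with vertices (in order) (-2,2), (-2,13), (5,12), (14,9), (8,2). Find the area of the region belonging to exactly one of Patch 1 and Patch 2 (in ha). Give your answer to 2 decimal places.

|Patch 1| = 28, |Patch 2| = 129, |Patch 1∩Patch 2| = 24.8571.
|Patch 1 △ Patch 2| = |Patch 1| + |Patch 2| − 2·|Patch 1∩Patch 2| = 28 + 129 − 49.7143 = 107.29.

107.29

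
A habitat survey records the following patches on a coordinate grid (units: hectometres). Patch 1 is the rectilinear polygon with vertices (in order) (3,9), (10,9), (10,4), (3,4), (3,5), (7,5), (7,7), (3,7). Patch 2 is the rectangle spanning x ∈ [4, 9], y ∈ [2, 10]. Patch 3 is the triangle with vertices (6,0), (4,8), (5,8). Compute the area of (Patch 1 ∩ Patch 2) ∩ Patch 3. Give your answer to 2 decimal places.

1.50

|Patch 1 ∩ Patch 2| = 19.
|(Patch 1 ∩ Patch 2) ∩ Patch 3| = 1.50.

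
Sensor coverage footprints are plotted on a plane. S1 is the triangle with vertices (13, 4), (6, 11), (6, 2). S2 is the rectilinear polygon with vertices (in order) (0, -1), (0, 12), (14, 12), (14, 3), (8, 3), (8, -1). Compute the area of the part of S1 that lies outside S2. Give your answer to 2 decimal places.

0.32

|S1| = 31.5, |S1∩S2| = 31.1786.
|S1 ∖ S2| = |S1| − |S1∩S2| = 31.5 − 31.1786 = 0.32.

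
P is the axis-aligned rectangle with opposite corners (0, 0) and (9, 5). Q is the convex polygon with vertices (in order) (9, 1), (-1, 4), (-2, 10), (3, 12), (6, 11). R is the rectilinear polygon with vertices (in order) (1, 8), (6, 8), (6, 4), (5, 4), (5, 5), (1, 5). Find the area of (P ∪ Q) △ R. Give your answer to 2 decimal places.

83.05

|P ∪ Q| = 99.05.
|(P ∪ Q) ∩ R| = 16.
|(P ∪ Q) △ R| = 99.05 + 16 − 32 = 83.05.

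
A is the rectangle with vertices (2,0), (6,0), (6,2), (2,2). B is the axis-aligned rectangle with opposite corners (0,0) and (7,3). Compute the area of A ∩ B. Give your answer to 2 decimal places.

|A∩B|: x∈[2,6], y∈[0,2] → 4·2 = 8.

8.00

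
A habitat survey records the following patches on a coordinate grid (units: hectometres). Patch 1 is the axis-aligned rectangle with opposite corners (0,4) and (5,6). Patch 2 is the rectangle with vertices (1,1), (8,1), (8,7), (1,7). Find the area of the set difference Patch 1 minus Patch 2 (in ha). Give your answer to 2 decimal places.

2.00

|Patch 1∩Patch 2|: x∈[1,5], y∈[4,6] → 4·2 = 8.
|Patch 1| = 10.
|Patch 1 ∖ Patch 2| = |Patch 1| − |Patch 1∩Patch 2| = 10 − 8 = 2.00.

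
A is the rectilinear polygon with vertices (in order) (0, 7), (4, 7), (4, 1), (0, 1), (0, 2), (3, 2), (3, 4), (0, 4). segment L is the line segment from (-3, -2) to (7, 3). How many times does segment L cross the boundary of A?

The segment meets the boundary at (4,1.5), (3,1).

2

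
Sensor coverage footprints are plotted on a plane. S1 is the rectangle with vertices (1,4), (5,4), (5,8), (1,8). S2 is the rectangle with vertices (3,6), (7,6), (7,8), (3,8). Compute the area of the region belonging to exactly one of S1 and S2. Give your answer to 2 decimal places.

16.00

|S1∩S2|: x∈[3,5], y∈[6,8] → 2·2 = 4.
|S1 △ S2| = |S1| + |S2| − 2·|S1∩S2| = 16 + 8 − 8 = 16.00.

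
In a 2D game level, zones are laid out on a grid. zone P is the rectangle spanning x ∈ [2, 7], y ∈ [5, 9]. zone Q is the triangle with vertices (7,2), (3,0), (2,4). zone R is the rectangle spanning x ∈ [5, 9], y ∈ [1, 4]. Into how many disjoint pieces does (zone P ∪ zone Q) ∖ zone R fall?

2

(zone P ∪ zone Q) ∖ zone R splits into 2 disjoint pieces (area 20, area 7.2).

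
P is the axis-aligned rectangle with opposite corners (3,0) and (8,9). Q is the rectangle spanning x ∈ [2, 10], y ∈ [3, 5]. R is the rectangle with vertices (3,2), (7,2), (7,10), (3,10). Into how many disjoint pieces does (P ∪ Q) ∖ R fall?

2

(P ∪ Q) ∖ R splits into 2 disjoint pieces (area 21, area 2).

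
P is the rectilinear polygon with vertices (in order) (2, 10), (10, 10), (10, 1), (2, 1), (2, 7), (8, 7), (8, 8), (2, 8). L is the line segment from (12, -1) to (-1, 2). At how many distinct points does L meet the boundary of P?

The segment meets the boundary at (2,1.308), (3.333,1).

2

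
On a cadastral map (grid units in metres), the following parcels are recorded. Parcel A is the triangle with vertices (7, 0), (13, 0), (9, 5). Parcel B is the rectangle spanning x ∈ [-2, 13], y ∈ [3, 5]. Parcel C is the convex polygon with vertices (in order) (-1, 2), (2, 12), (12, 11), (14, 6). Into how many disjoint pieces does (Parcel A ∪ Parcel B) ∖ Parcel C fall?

2

(Parcel A ∪ Parcel B) ∖ Parcel C splits into 2 disjoint pieces (area 25.6, area 3.2).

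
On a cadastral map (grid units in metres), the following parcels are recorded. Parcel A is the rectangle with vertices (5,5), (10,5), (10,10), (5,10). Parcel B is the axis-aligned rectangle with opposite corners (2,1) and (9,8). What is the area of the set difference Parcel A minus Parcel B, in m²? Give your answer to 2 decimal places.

|Parcel A∩Parcel B|: x∈[5,9], y∈[5,8] → 4·3 = 12.
|Parcel A| = 25.
|Parcel A ∖ Parcel B| = |Parcel A| − |Parcel A∩Parcel B| = 25 − 12 = 13.00.

13.00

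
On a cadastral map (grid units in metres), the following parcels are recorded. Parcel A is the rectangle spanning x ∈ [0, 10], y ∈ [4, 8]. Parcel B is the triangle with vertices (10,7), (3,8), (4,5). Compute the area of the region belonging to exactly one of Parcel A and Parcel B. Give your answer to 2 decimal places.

30.00

|Parcel A| = 40, |Parcel B| = 10, |Parcel A∩Parcel B| = 10.
|Parcel A △ Parcel B| = |Parcel A| + |Parcel B| − 2·|Parcel A∩Parcel B| = 40 + 10 − 20 = 30.00.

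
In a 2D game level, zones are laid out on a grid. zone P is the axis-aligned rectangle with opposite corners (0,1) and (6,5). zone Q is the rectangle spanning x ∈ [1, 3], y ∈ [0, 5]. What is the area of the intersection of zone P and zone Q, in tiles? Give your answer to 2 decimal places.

|zone P∩zone Q|: x∈[1,3], y∈[1,5] → 2·4 = 8.

8.00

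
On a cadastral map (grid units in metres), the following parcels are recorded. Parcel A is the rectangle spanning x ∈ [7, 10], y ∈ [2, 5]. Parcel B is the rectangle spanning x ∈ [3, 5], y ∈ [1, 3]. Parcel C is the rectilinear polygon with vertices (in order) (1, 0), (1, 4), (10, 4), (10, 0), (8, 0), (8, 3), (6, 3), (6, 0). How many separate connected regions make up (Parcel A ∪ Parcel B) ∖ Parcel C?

(Parcel A ∪ Parcel B) ∖ Parcel C splits into 2 disjoint pieces (area 3, area 1).

2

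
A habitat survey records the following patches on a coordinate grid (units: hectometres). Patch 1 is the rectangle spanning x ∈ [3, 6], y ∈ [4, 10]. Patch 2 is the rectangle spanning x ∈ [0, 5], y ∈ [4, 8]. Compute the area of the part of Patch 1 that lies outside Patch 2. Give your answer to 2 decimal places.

10.00

|Patch 1∩Patch 2|: x∈[3,5], y∈[4,8] → 2·4 = 8.
|Patch 1| = 18.
|Patch 1 ∖ Patch 2| = |Patch 1| − |Patch 1∩Patch 2| = 18 − 8 = 10.00.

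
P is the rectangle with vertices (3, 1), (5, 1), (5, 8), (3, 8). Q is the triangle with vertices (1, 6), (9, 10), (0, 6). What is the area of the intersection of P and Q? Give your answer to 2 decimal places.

The intersection is the polygon with vertices (5,8), (3,7), (3,7.333), (4.5,8).
By the shoelace formula its area is 0.50.

0.50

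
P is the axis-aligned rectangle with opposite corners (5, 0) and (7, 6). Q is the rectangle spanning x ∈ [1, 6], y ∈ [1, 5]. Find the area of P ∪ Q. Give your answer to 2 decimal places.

By inclusion–exclusion:
Individual areas: |P| = 12, |Q| = 20.
|P∩Q|: x∈[5,6], y∈[1,5] → 1·4 = 4.
|P ∪ Q| = 32 − 4 = 28.00.

28.00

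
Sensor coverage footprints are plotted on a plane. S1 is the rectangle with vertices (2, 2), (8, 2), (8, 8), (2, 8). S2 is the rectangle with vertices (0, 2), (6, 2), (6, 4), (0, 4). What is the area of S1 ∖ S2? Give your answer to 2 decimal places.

|S1∩S2|: x∈[2,6], y∈[2,4] → 4·2 = 8.
|S1| = 36.
|S1 ∖ S2| = |S1| − |S1∩S2| = 36 − 8 = 28.00.

28.00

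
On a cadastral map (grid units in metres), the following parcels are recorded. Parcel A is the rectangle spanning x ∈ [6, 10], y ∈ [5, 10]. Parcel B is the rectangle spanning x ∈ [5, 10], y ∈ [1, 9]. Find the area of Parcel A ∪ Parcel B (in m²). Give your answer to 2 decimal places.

44.00

By inclusion–exclusion:
Individual areas: |Parcel A| = 20, |Parcel B| = 40.
|Parcel A∩Parcel B|: x∈[6,10], y∈[5,9] → 4·4 = 16.
|Parcel A ∪ Parcel B| = 60 − 16 = 44.00.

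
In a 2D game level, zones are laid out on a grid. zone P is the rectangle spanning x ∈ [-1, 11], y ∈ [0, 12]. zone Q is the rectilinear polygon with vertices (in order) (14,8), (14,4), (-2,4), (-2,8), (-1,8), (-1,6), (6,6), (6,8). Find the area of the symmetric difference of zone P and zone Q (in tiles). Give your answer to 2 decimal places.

126.00

|zone P| = 144, |zone Q| = 50, |zone P∩zone Q| = 34.
|zone P △ zone Q| = |zone P| + |zone Q| − 2·|zone P∩zone Q| = 144 + 50 − 68 = 126.00.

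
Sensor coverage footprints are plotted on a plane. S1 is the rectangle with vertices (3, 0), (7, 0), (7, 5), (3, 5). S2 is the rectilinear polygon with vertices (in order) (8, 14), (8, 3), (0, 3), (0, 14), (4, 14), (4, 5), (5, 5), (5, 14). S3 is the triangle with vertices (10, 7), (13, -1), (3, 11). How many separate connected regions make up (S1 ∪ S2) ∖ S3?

(S1 ∪ S2) ∖ S3 splits into 2 disjoint pieces (area 69.0857, area 15).

2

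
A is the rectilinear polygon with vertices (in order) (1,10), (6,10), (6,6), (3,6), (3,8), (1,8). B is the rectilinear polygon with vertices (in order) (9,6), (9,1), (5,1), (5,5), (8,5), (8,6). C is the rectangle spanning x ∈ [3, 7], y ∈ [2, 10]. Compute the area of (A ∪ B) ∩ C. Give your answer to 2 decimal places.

18.00

|A ∪ B| = 33.
|(A ∪ B) ∩ C| = 18.00.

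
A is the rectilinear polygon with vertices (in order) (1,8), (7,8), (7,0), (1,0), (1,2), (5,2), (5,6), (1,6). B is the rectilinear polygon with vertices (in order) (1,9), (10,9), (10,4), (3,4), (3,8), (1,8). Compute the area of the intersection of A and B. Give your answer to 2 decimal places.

12.00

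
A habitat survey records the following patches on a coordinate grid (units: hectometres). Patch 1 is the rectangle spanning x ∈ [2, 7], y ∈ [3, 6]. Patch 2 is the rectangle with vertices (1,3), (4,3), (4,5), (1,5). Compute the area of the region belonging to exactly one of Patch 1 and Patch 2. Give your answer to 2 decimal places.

13.00

|Patch 1∩Patch 2|: x∈[2,4], y∈[3,5] → 2·2 = 4.
|Patch 1 △ Patch 2| = |Patch 1| + |Patch 2| − 2·|Patch 1∩Patch 2| = 15 + 6 − 8 = 13.00.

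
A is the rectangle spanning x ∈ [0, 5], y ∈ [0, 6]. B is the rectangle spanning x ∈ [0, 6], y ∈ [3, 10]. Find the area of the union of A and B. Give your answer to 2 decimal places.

57.00

By inclusion–exclusion:
Individual areas: |A| = 30, |B| = 42.
|A∩B|: x∈[0,5], y∈[3,6] → 5·3 = 15.
|A ∪ B| = 72 − 15 = 57.00.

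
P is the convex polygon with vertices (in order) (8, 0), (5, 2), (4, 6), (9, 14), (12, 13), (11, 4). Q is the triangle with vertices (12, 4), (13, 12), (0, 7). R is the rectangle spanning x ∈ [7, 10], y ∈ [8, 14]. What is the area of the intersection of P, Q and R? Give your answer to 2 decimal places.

6.81

The intersection is the polygon with vertices (10,10.846), (10,8), (7,8), (7,9.692).
By the shoelace formula its area is 6.81.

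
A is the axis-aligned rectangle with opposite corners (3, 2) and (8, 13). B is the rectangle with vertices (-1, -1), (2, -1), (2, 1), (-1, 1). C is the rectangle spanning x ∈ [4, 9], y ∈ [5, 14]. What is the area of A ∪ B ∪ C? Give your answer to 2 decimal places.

By inclusion–exclusion:
Individual areas: |A| = 55, |B| = 6, |C| = 45.
|A∩B| = 0 (no overlap).
|A∩C|: x∈[4,8], y∈[5,13] → 4·8 = 32.
|B∩C| = 0 (no overlap).
|A∩B∩C| = 0.
|A ∪ B ∪ C| = 106 − 32 + 0 = 74.00.

74.00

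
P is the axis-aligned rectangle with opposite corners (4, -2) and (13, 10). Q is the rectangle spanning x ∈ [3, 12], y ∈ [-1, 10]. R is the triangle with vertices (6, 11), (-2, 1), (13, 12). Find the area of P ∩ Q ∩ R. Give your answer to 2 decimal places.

The intersection is the polygon with vertices (4,8.5), (5.2,10), (10.273,10), (4,5.4).
By the shoelace formula its area is 13.53.

13.53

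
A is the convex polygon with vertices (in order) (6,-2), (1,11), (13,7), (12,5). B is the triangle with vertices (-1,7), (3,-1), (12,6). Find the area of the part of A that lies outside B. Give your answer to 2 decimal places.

|A| = 70.5, |A∩B| = 27.9284.
|A ∖ B| = |A| − |A∩B| = 70.5 − 27.9284 = 42.57.

42.57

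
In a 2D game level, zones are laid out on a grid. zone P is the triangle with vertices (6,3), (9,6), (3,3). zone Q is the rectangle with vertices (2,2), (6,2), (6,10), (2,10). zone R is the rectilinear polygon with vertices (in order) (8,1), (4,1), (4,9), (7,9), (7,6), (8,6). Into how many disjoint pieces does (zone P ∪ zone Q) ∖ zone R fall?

(zone P ∪ zone Q) ∖ zone R splits into 2 disjoint pieces (area 0.25, area 18).

2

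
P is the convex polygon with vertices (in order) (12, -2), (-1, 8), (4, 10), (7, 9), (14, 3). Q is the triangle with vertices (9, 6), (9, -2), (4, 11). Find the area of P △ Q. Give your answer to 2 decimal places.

|P| = 75.5, |Q| = 20, |P∩Q| = 18.0162.
|P △ Q| = |P| + |Q| − 2·|P∩Q| = 75.5 + 20 − 36.0323 = 59.47.

59.47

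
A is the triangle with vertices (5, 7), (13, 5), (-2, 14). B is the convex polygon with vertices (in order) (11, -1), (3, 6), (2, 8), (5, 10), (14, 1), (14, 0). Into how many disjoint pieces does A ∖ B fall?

A ∖ B splits into 2 disjoint pieces (area 5.25, area 7.1158).

2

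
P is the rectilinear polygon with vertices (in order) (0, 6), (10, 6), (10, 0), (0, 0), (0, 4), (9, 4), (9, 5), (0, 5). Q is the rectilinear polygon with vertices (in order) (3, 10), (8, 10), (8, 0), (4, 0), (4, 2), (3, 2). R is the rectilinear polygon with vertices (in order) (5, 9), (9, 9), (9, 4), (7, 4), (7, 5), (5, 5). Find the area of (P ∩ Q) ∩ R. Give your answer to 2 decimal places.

3.00

|P ∩ Q| = 23.
|(P ∩ Q) ∩ R| = 3.00.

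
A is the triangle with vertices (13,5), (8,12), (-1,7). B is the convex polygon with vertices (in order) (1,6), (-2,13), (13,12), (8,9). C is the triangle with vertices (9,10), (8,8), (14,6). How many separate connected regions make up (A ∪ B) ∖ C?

(A ∪ B) ∖ C is a single connected region.

1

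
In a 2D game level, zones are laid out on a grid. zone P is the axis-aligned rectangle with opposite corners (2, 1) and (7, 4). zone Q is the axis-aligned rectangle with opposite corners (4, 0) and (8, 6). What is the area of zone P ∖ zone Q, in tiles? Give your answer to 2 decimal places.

6.00

|zone P∩zone Q|: x∈[4,7], y∈[1,4] → 3·3 = 9.
|zone P| = 15.
|zone P ∖ zone Q| = |zone P| − |zone P∩zone Q| = 15 − 9 = 6.00.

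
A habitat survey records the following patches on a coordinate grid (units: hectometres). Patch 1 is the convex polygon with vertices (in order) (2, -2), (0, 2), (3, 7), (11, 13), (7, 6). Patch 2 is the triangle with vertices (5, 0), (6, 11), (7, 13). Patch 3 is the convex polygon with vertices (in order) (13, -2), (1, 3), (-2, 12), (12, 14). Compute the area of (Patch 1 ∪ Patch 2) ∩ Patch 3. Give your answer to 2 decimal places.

|Patch 1 ∪ Patch 2| = 47.6248.
|(Patch 1 ∪ Patch 2) ∩ Patch 3| = 36.79.

36.79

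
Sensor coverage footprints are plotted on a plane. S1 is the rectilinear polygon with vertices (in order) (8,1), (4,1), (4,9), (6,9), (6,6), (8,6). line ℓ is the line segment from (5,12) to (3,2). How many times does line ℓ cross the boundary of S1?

The segment meets the boundary at (4,7), (4.4,9).

2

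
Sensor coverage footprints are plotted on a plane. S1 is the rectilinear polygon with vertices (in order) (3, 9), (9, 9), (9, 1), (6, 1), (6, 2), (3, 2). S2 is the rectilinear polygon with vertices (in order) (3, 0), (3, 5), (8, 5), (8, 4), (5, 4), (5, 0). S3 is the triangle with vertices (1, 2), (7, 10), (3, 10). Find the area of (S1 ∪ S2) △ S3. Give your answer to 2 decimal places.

50.92

|S1 ∪ S2| = 49.
|(S1 ∪ S2) ∩ S3| = 7.0417.
|(S1 ∪ S2) △ S3| = 49 + 16 − 14.0833 = 50.92.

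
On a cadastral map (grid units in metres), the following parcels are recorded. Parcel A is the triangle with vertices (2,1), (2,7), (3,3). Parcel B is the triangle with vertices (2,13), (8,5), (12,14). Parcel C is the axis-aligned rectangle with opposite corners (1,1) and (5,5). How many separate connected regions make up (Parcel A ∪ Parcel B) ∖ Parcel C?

(Parcel A ∪ Parcel B) ∖ Parcel C splits into 2 disjoint pieces (area 0.5, area 43).

2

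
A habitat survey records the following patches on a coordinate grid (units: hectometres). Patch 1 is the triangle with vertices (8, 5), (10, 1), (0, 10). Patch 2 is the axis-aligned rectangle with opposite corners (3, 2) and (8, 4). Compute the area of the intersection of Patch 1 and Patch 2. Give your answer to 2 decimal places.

0.80

The intersection is the polygon with vertices (6.667,4), (8,4), (8,2.8).
By the shoelace formula its area is 0.80.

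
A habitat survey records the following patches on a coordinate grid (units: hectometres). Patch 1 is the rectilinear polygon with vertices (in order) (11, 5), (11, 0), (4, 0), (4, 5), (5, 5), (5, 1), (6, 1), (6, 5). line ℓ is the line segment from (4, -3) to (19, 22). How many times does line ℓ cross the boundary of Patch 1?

2

The segment meets the boundary at (8.8,5), (5.8,0).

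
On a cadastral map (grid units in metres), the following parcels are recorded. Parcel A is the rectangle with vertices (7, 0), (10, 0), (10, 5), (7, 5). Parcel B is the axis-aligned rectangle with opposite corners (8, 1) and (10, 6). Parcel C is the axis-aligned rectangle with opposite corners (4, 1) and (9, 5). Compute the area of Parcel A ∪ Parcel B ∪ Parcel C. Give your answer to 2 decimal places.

29.00

By inclusion–exclusion:
Individual areas: |Parcel A| = 15, |Parcel B| = 10, |Parcel C| = 20.
|Parcel A∩Parcel B|: x∈[8,10], y∈[1,5] → 2·4 = 8.
|Parcel A∩Parcel C|: x∈[7,9], y∈[1,5] → 2·4 = 8.
|Parcel B∩Parcel C|: x∈[8,9], y∈[1,5] → 1·4 = 4.
|Parcel A∩Parcel B∩Parcel C| = 4.
|Parcel A ∪ Parcel B ∪ Parcel C| = 45 − 20 + 4 = 29.00.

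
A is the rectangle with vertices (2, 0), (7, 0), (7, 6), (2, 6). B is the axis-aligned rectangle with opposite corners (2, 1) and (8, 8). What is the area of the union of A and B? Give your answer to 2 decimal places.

47.00

By inclusion–exclusion:
Individual areas: |A| = 30, |B| = 42.
|A∩B|: x∈[2,7], y∈[1,6] → 5·5 = 25.
|A ∪ B| = 72 − 25 = 47.00.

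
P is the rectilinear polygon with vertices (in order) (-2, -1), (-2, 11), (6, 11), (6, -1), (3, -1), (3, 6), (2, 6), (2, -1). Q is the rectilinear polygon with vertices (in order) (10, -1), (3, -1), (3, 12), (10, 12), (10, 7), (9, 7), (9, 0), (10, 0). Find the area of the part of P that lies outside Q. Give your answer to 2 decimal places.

53.00

|P| = 89, |P∩Q| = 36.
|P ∖ Q| = |P| − |P∩Q| = 89 − 36 = 53.00.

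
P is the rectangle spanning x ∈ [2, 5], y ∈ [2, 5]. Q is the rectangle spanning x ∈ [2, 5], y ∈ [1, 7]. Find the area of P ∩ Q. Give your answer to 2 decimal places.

|P∩Q|: x∈[2,5], y∈[2,5] → 3·3 = 9.

9.00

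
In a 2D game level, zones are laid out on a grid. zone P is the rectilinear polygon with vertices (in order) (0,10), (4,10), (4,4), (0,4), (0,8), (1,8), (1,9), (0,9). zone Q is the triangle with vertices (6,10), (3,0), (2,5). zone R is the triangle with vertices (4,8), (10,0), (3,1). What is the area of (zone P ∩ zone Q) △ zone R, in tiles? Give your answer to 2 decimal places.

|zone P ∩ zone Q| = 4.4.
|(zone P ∩ zone Q) ∩ zone R| = 1.1211.
|(zone P ∩ zone Q) △ zone R| = 4.4 + 25 − 2.2422 = 27.16.

27.16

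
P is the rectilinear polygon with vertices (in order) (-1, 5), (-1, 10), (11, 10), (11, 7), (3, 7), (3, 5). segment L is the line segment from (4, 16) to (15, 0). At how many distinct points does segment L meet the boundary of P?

2

The segment meets the boundary at (10.188,7), (8.125,10).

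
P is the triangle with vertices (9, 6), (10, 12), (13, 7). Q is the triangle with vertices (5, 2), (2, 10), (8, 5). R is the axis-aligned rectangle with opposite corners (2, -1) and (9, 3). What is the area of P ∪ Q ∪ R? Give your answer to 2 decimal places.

By inclusion–exclusion:
Individual areas: |P| = 11.5, |Q| = 16.5, |R| = 28.
|P∩Q| = 0.
|P∩R| = 0.
|Q∩R| = 0.6875.
|P∩Q∩R| = 0.
|P ∪ Q ∪ R| = 56 − 0.6875 + 0 = 55.31.

55.31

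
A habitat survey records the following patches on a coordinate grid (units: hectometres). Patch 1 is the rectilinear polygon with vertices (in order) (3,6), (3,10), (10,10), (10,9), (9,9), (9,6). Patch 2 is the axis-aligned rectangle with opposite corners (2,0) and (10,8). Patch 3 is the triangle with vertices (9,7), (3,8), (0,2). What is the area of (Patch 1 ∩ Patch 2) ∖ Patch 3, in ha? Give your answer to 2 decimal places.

|Patch 1 ∩ Patch 2| = 12.
|(Patch 1 ∩ Patch 2) ∩ Patch 3| = 8.1.
|(Patch 1 ∩ Patch 2) ∖ Patch 3| = 12 − 8.1 = 3.90.

3.90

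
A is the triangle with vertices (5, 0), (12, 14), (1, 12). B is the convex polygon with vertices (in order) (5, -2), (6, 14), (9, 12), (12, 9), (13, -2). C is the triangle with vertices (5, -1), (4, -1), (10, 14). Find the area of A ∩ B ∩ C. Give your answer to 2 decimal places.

The intersection is the polygon with vertices (5.259,2.148), (9.143,11.857), (9.25,11.75), (6,2), (5.143,0.286).
By the shoelace formula its area is 5.28.

5.28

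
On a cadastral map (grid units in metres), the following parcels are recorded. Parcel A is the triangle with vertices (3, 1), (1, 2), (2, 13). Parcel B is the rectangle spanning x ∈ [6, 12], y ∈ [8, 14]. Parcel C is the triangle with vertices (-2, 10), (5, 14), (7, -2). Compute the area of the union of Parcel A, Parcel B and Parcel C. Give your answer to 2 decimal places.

101.47

By inclusion–exclusion:
Individual areas: |Parcel A| = 11.5, |Parcel B| = 36, |Parcel C| = 60.
|Parcel A∩Parcel B| = 0.
|Parcel A∩Parcel C| = 6.0258.
|Parcel B∩Parcel C| = 0.
|Parcel A∩Parcel B∩Parcel C| = 0.
|Parcel A ∪ Parcel B ∪ Parcel C| = 107.5 − 6.0258 + 0 = 101.47.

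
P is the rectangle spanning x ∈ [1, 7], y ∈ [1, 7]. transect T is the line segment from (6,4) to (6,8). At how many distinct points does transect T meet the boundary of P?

1

The segment meets the boundary at (6,7).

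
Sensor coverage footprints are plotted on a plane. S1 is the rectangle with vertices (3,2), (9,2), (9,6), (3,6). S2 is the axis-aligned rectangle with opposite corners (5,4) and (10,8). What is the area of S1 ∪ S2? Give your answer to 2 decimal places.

36.00

By inclusion–exclusion:
Individual areas: |S1| = 24, |S2| = 20.
|S1∩S2|: x∈[5,9], y∈[4,6] → 4·2 = 8.
|S1 ∪ S2| = 44 − 8 = 36.00.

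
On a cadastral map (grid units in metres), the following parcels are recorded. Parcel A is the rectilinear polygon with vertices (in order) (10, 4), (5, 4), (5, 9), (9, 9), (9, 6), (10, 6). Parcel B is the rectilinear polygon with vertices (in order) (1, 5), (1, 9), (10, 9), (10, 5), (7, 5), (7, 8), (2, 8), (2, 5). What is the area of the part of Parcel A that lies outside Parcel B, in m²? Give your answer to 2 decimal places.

11.00

|Parcel A| = 22, |Parcel A∩Parcel B| = 11.
|Parcel A ∖ Parcel B| = |Parcel A| − |Parcel A∩Parcel B| = 22 − 11 = 11.00.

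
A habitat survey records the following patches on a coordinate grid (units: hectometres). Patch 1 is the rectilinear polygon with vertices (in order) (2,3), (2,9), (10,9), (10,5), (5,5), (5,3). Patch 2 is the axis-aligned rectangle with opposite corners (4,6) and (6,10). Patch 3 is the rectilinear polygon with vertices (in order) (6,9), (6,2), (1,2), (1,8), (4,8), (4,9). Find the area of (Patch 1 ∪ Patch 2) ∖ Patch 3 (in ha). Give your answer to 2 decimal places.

20.00

|Patch 1 ∪ Patch 2| = 40.
|(Patch 1 ∪ Patch 2) ∩ Patch 3| = 20.
|(Patch 1 ∪ Patch 2) ∖ Patch 3| = 40 − 20 = 20.00.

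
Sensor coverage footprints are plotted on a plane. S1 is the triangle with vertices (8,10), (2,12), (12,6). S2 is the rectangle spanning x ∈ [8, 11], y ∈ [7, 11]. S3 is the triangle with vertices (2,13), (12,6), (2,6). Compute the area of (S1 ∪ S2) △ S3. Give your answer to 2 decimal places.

|S1 ∪ S2| = 17.1333.
|(S1 ∪ S2) ∩ S3| = 5.2697.
|(S1 ∪ S2) △ S3| = 17.1333 + 35 − 10.5394 = 41.59.

41.59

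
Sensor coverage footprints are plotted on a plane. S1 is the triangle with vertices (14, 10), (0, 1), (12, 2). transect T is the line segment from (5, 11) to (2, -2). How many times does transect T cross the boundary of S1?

2

The segment meets the boundary at (2.745,1.229), (3.161,3.032).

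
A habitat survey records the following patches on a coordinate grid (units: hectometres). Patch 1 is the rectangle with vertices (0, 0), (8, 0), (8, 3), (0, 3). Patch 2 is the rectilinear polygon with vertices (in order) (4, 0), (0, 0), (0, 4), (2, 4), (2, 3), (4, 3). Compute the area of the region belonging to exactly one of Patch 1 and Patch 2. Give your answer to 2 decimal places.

14.00

|Patch 1| = 24, |Patch 2| = 14, |Patch 1∩Patch 2| = 12.
|Patch 1 △ Patch 2| = |Patch 1| + |Patch 2| − 2·|Patch 1∩Patch 2| = 24 + 14 − 24 = 14.00.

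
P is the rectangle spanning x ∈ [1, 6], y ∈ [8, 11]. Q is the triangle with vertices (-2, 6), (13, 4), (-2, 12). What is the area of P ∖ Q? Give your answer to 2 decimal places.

|P| = 15, |P∩Q| = 5.4.
|P ∖ Q| = |P| − |P∩Q| = 15 − 5.4 = 9.60.

9.60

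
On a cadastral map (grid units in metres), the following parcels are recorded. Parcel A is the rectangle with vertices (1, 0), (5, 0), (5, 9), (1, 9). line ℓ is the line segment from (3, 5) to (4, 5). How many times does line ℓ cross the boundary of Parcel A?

The segment lies entirely inside Parcel A and never meets its boundary.

0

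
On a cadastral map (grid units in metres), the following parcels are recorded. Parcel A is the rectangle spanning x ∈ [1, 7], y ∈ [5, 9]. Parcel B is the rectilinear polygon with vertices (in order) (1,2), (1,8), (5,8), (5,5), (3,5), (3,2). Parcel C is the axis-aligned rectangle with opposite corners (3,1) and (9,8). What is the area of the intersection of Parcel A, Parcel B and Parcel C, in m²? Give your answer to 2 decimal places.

The intersection is the polygon with vertices (5,8), (5,5), (3,5), (3,8).
By the shoelace formula its area is 6.00.

6.00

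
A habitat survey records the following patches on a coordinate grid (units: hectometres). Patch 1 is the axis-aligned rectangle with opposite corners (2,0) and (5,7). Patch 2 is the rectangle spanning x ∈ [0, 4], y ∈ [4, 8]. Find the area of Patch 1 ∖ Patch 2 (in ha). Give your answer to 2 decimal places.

|Patch 1∩Patch 2|: x∈[2,4], y∈[4,7] → 2·3 = 6.
|Patch 1| = 21.
|Patch 1 ∖ Patch 2| = |Patch 1| − |Patch 1∩Patch 2| = 21 − 6 = 15.00.

15.00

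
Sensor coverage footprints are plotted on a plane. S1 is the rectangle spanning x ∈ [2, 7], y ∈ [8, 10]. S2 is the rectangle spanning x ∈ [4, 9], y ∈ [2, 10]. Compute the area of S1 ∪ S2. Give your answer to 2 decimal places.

By inclusion–exclusion:
Individual areas: |S1| = 10, |S2| = 40.
|S1∩S2|: x∈[4,7], y∈[8,10] → 3·2 = 6.
|S1 ∪ S2| = 50 − 6 = 44.00.

44.00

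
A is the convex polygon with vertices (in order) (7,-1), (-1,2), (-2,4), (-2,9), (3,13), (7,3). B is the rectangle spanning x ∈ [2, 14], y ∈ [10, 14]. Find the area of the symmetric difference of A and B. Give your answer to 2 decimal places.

|A| = 80, |B| = 48, |A∩B| = 4.4.
|A △ B| = |A| + |B| − 2·|A∩B| = 80 + 48 − 8.8 = 119.20.

119.20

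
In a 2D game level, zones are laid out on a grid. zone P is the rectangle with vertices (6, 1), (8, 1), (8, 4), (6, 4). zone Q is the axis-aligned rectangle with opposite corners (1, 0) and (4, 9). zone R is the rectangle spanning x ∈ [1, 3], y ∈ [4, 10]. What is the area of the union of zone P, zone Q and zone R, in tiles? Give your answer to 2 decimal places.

35.00

By inclusion–exclusion:
Individual areas: |zone P| = 6, |zone Q| = 27, |zone R| = 12.
|zone P∩zone Q| = 0 (no overlap).
|zone P∩zone R| = 0 (no overlap).
|zone Q∩zone R|: x∈[1,3], y∈[4,9] → 2·5 = 10.
|zone P∩zone Q∩zone R| = 0.
|zone P ∪ zone Q ∪ zone R| = 45 − 10 + 0 = 35.00.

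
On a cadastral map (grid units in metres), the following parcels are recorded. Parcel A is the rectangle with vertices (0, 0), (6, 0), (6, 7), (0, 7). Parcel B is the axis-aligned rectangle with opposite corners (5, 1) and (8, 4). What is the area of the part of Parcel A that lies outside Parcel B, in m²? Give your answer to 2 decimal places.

|Parcel A∩Parcel B|: x∈[5,6], y∈[1,4] → 1·3 = 3.
|Parcel A| = 42.
|Parcel A ∖ Parcel B| = |Parcel A| − |Parcel A∩Parcel B| = 42 − 3 = 39.00.

39.00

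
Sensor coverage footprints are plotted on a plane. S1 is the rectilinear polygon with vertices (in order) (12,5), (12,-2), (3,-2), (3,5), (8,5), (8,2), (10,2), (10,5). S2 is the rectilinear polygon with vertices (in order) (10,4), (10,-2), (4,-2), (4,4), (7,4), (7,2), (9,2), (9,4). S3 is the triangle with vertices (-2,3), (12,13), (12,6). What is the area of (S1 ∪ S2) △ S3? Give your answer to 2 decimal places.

|S1 ∪ S2| = 59.
|(S1 ∪ S2) ∩ S3| = 2.0119.
|(S1 ∪ S2) △ S3| = 59 + 49 − 4.0238 = 103.98.

103.98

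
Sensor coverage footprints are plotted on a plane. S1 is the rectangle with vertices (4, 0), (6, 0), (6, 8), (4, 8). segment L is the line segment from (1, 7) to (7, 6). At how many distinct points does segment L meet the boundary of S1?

The segment meets the boundary at (6,6.167), (4,6.5).

2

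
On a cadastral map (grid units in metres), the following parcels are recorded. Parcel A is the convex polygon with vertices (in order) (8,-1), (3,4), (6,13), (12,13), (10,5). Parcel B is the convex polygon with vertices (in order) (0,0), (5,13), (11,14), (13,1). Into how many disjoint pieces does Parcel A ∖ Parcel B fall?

2

Parcel A ∖ Parcel B splits into 2 disjoint pieces (area 1.6579, area 0.8864).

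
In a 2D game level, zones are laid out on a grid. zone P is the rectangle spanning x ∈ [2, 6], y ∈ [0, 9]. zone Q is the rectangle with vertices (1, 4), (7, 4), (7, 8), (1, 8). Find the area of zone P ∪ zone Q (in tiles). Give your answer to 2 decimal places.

44.00

By inclusion–exclusion:
Individual areas: |zone P| = 36, |zone Q| = 24.
|zone P∩zone Q|: x∈[2,6], y∈[4,8] → 4·4 = 16.
|zone P ∪ zone Q| = 60 − 16 = 44.00.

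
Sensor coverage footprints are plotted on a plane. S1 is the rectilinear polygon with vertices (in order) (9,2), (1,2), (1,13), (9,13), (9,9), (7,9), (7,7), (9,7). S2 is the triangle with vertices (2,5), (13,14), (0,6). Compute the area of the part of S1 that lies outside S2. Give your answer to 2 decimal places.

|S1| = 84, |S1∩S2| = 12.3199.
|S1 ∖ S2| = |S1| − |S1∩S2| = 84 − 12.3199 = 71.68.

71.68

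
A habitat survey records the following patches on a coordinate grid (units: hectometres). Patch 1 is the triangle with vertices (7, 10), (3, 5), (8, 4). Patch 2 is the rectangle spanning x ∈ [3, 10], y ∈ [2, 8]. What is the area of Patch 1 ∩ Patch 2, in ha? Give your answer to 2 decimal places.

12.57

The intersection is the polygon with vertices (5.4,8), (7.333,8), (8,4), (3,5).
By the shoelace formula its area is 12.57.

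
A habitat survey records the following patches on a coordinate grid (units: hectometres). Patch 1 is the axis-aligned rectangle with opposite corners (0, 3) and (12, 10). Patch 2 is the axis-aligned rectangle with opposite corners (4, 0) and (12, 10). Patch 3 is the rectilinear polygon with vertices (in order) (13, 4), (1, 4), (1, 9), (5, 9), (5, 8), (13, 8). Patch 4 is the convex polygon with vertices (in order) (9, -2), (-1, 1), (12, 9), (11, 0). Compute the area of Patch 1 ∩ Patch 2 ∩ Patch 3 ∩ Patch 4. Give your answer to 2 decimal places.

The intersection is the polygon with vertices (11.889,8), (11.444,4), (4,4), (4,4.077), (10.375,8).
By the shoelace formula its area is 18.16.

18.16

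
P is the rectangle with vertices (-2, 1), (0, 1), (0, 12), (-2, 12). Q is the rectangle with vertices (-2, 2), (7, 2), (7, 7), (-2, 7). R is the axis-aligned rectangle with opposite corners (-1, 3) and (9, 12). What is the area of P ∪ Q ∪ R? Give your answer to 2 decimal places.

110.00

By inclusion–exclusion:
Individual areas: |P| = 22, |Q| = 45, |R| = 90.
|P∩Q|: x∈[-2,0], y∈[2,7] → 2·5 = 10.
|P∩R|: x∈[-1,0], y∈[3,12] → 1·9 = 9.
|Q∩R|: x∈[-1,7], y∈[3,7] → 8·4 = 32.
|P∩Q∩R| = 4.
|P ∪ Q ∪ R| = 157 − 51 + 4 = 110.00.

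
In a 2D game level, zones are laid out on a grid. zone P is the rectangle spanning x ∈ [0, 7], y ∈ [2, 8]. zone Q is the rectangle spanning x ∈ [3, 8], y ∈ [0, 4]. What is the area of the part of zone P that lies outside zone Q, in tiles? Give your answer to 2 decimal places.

34.00

|zone P∩zone Q|: x∈[3,7], y∈[2,4] → 4·2 = 8.
|zone P| = 42.
|zone P ∖ zone Q| = |zone P| − |zone P∩zone Q| = 42 − 8 = 34.00.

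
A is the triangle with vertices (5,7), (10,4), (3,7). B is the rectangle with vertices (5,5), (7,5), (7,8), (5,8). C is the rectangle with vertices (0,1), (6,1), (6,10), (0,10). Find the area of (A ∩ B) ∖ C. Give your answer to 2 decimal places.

|A ∩ B| = 1.3714.
|(A ∩ B) ∩ C| = 0.7714.
|(A ∩ B) ∖ C| = 1.3714 − 0.7714 = 0.60.

0.60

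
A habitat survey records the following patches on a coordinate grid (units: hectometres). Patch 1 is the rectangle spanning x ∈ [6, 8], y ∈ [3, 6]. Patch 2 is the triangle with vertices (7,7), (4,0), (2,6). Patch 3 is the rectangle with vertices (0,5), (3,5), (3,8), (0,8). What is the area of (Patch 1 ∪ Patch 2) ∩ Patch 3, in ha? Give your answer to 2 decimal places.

The region (Patch 1 ∪ Patch 2) ∩ Patch 3 is the polygon with vertices (2,6), (3,6.2), (3,5), (2.333,5).
By the shoelace formula its area is 0.93.

0.93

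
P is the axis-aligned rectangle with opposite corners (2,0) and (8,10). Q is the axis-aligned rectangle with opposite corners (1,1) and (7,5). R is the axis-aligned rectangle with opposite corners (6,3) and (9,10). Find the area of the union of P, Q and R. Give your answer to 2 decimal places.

71.00

By inclusion–exclusion:
Individual areas: |P| = 60, |Q| = 24, |R| = 21.
|P∩Q|: x∈[2,7], y∈[1,5] → 5·4 = 20.
|P∩R|: x∈[6,8], y∈[3,10] → 2·7 = 14.
|Q∩R|: x∈[6,7], y∈[3,5] → 1·2 = 2.
|P∩Q∩R| = 2.
|P ∪ Q ∪ R| = 105 − 36 + 2 = 71.00.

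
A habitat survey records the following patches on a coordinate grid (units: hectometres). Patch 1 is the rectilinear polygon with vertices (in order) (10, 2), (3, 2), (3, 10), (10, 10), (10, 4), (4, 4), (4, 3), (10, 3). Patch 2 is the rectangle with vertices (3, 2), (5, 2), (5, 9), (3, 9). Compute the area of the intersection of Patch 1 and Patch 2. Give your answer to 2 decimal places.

13.00

The intersection is the polygon with vertices (3,2), (3,9), (5,9), (5,4), (4,4), (4,3), (5,3), (5,2).
By the shoelace formula its area is 13.00.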